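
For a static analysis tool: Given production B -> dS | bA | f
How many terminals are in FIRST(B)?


Production: B -> dS | bA | f
Examining each alternative for leading terminals:
  B -> dS : first terminal = 'd'
  B -> bA : first terminal = 'b'
  B -> f : first terminal = 'f'
FIRST(B) = {b, d, f}
Count: 3

3


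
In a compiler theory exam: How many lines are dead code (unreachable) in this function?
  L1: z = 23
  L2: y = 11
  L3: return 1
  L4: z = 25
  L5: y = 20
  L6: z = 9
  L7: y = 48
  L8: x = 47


Analyzing control flow:
  L1: reachable (before return)
  L2: reachable (before return)
  L3: reachable (return statement)
  L4: DEAD (after return at L3)
  L5: DEAD (after return at L3)
  L6: DEAD (after return at L3)
  L7: DEAD (after return at L3)
  L8: DEAD (after return at L3)
Return at L3, total lines = 8
Dead lines: L4 through L8
Count: 5

5


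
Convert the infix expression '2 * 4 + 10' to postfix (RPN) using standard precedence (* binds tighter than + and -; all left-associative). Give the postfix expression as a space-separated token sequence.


Applying the shunting-yard algorithm:
  Operand 2 -> output
  Push '*' onto operator stack -> op-stack: [*]
  Operand 4 -> output
  See '+' (prec 1); top '*' (prec 2) >= it -> pop '*' to output
  Push '+' onto operator stack -> op-stack: [+]
  Operand 10 -> output
  End of input: pop '+' to output
Postfix result: 2 4 * 10 +

2 4 * 10 +


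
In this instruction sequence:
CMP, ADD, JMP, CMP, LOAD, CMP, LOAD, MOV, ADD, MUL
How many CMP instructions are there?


Scanning instruction sequence for CMP:
  Position 1: CMP <- MATCH
  Position 2: ADD
  Position 3: JMP
  Position 4: CMP <- MATCH
  Position 5: LOAD
  Position 6: CMP <- MATCH
  Position 7: LOAD
  Position 8: MOV
  Position 9: ADD
  Position 10: MUL
Matches at positions: [1, 4, 6]
Total CMP count: 3

3


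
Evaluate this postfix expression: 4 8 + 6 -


Processing tokens left to right:
Push 4, Push 8
Pop 4 and 8, compute 4 + 8 = 12, push 12
Push 6
Pop 12 and 6, compute 12 - 6 = 6, push 6
Stack result: 6

6


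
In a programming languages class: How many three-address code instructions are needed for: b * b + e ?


Expression: b * b + e
Generating three-address code (respecting * over +/- precedence):
  Instruction 1: t1 = b * b
  Instruction 2: t2 = t1 + e
Total instructions: 2

2


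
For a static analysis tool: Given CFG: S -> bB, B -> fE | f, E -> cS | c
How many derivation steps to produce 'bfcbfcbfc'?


Grammar: S -> bB, B -> fE | f, E -> cS | c
Deriving 'bfcbfcbfc':
Step 1: S -> bB => bB
Step 2: B -> fE => bfE
Step 3: E -> cS => bfcS
Step 4: S -> bB => bfcbB
Step 5: B -> fE => bfcbfE
Step 6: E -> cS => bfcbfcS
Step 7: S -> bB => bfcbfcbB
Step 8: B -> fE => bfcbfcbfE
Step 9: E -> c => bfcbfcbfc
Total derivation steps: 9

9


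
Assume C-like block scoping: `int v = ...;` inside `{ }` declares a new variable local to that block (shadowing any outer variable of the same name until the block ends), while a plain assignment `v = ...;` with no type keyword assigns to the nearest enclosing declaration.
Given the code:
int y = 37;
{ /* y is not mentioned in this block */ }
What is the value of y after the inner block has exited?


Analyzing scoping rules:
Outer scope: declares y = 37
Inner block: y is neither redeclared nor assigned -> unchanged
After the block -> 37
Result: 37

37


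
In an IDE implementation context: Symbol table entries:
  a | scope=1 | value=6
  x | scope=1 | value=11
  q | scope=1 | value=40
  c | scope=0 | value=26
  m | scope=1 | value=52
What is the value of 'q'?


Searching symbol table for 'q':
  a | scope=1 | value=6
  x | scope=1 | value=11
  q | scope=1 | value=40 <- MATCH
  c | scope=0 | value=26
  m | scope=1 | value=52
Found 'q' at scope 1 with value 40

40


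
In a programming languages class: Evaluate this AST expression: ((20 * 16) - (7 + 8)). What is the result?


Expression: ((20 * 16) - (7 + 8))
Evaluating step by step:
  20 * 16 = 320
  7 + 8 = 15
  320 - 15 = 305
Result: 305

305


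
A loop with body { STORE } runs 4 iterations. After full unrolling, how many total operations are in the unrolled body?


Loop body operations: STORE (1 op per iteration)
Unrolling 4 iterations:
  Iteration 1: STORE (1 ops)
  Iteration 2: STORE (1 ops)
  Iteration 3: STORE (1 ops)
  Iteration 4: STORE (1 ops)
Total: 4 iterations * 1 ops/iter = 4 operations

4


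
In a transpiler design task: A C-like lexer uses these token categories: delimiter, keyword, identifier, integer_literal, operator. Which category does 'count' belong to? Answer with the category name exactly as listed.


Token: 'count'
Checking categories:
  identifier: YES
  integer_literal: no
  operator: no
  keyword: no
  delimiter: no
Category: identifier

identifier


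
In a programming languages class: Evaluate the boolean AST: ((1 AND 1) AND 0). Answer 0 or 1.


Step 1: Evaluate inner node
  1 AND 1 = 1
Step 2: Evaluate root node
  1 AND 0 = 0

0


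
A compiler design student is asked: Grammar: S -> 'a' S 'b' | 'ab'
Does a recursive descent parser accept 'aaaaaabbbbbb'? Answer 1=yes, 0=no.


Grammar accepts strings of the form a^n b^n (n >= 1)
Word: 'aaaaaabbbbbb'
Counting: 6 a's and 6 b's
Check: 6 == 6? Yes
Derivation (S -> aSb applied 5 time(s), then S -> ab): S => aSb => aaSbb => aaaSbbb => aaaaSbbbb => aaaaaSbbbbb => aaaaaabbbbbb
Accepted

1


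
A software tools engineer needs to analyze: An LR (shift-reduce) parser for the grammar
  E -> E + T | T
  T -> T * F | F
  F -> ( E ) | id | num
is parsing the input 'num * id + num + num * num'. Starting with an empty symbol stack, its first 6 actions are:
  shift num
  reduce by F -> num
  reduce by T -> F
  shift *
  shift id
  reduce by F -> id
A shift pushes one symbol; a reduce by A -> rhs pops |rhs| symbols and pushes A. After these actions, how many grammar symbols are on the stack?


Tracking the symbol stack through each action:
  Action 1: shift 'num' : push -> stack = [num] (size 1)
  Action 2: reduce by F -> num : pop 1, push F -> stack = [F] (size 1)
  Action 3: reduce by T -> F : pop 1, push T -> stack = [T] (size 1)
  Action 4: shift '*' : push -> stack = [T, *] (size 2)
  Action 5: shift 'id' : push -> stack = [T, *, id] (size 3)
  Action 6: reduce by F -> id : pop 1, push F -> stack = [T, *, F] (size 3)
Final stack size: 3

3


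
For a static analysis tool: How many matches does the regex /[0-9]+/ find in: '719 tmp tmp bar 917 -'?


Pattern: /[0-9]+/ (int literals)
Input: '719 tmp tmp bar 917 -'
Scanning for matches:
  Match 1: '719'
  Match 2: '917'
Total matches: 2

2


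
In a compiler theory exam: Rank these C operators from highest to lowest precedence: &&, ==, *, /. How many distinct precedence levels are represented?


Looking up precedence for each operator:
  && -> precedence 2
  == -> precedence 3
  * -> precedence 6
  / -> precedence 6
Sorted highest to lowest: *, /, ==, &&
Distinct precedence values: [6, 3, 2]
Number of distinct levels: 3

3


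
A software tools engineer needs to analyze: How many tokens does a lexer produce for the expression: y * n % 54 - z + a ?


Scanning 'y * n % 54 - z + a'
Token 1: 'y' -> identifier
Token 2: '*' -> operator
Token 3: 'n' -> identifier
Token 4: '%' -> operator
Token 5: '54' -> integer_literal
Token 6: '-' -> operator
Token 7: 'z' -> identifier
Token 8: '+' -> operator
Token 9: 'a' -> identifier
Total tokens: 9

9


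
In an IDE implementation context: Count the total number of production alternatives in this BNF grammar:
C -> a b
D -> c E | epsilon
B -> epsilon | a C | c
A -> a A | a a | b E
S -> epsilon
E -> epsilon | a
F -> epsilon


Counting alternatives per rule:
  C: 1 alternative(s)
  D: 2 alternative(s)
  B: 3 alternative(s)
  A: 3 alternative(s)
  S: 1 alternative(s)
  E: 2 alternative(s)
  F: 1 alternative(s)
Sum: 1 + 2 + 3 + 3 + 1 + 2 + 1 = 13

13


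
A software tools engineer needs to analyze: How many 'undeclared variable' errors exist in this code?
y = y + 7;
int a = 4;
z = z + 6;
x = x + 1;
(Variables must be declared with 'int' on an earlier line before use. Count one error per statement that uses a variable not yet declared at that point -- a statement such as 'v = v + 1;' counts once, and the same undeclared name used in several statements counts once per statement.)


Scanning code line by line:
  Line 1: use 'y' -> ERROR (undeclared)
  Line 2: declare 'a' -> declared = ['a']
  Line 3: use 'z' -> ERROR (undeclared)
  Line 4: use 'x' -> ERROR (undeclared)
Total undeclared variable errors: 3

3


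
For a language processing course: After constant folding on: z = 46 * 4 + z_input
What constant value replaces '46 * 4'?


Identifying constant sub-expression:
  Original: z = 46 * 4 + z_input
  46 and 4 are both compile-time constants
  Evaluating: 46 * 4 = 184
  After folding: z = 184 + z_input

184


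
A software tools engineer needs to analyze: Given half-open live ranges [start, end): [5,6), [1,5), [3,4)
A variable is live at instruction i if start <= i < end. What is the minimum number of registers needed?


Live ranges:
  Var0: [5, 6)
  Var1: [1, 5)
  Var2: [3, 4)
Sweep-line events (position, delta, active):
  pos=1 start -> active=1
  pos=3 start -> active=2
  pos=4 end -> active=1
  pos=5 end -> active=0
  pos=5 start -> active=1
  pos=6 end -> active=0
Maximum simultaneous active: 2
Minimum registers needed: 2

2


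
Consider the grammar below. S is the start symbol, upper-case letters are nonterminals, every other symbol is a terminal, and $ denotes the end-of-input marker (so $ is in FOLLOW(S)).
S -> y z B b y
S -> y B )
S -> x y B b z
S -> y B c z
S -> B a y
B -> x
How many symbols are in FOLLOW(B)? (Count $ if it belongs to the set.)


S is the start symbol and does not occur in any rule body, so FOLLOW(S) = {$}.
Examining every occurrence of B in a rule body:
  S -> y z B b y : B is followed by terminal 'b' -> add 'b'
  S -> y B ) : B is followed by terminal ')' -> add ')'
  S -> x y B b z : B is followed by terminal 'b' -> add 'b' (already in the set)
  S -> y B c z : B is followed by terminal 'c' -> add 'c'
  S -> B a y : B is followed by terminal 'a' -> add 'a'
  B -> x : B does not occur in the body -> contributes nothing
FOLLOW(B) = {), a, b, c}
Count: 4

4


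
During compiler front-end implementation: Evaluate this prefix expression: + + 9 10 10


Parsing prefix expression: + + 9 10 10
Step 1: Innermost operation '+ 9 10'
  9 + 10 = 19
Step 2: Outer operation '+ [19] 10'
  19 + 10 = 29

29


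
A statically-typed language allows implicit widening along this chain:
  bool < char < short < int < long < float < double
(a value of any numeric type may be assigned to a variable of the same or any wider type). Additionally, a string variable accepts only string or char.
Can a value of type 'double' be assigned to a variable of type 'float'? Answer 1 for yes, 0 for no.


Target variable type: float
Source value type: double
Numeric ranks: double=6, float=5
Widening allowed iff rank(source) <= rank(target): 6 <= 5? No
Result: 0

0


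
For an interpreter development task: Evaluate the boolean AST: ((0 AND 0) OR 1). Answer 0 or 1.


Step 1: Evaluate inner node
  0 AND 0 = 0
Step 2: Evaluate root node
  0 OR 1 = 1

1


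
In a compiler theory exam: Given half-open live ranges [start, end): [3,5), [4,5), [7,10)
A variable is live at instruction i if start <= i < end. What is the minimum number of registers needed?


Live ranges:
  Var0: [3, 5)
  Var1: [4, 5)
  Var2: [7, 10)
Sweep-line events (position, delta, active):
  pos=3 start -> active=1
  pos=4 start -> active=2
  pos=5 end -> active=1
  pos=5 end -> active=0
  pos=7 start -> active=1
  pos=10 end -> active=0
Maximum simultaneous active: 2
Minimum registers needed: 2

2


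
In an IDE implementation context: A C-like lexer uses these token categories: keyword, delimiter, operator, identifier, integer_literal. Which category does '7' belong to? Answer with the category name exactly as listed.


Token: '7'
Checking categories:
  identifier: no
  integer_literal: YES
  operator: no
  keyword: no
  delimiter: no
Category: integer_literal

integer_literal


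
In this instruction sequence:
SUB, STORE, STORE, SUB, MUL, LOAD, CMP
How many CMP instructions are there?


Scanning instruction sequence for CMP:
  Position 1: SUB
  Position 2: STORE
  Position 3: STORE
  Position 4: SUB
  Position 5: MUL
  Position 6: LOAD
  Position 7: CMP <- MATCH
Matches at positions: [7]
Total CMP count: 1

1


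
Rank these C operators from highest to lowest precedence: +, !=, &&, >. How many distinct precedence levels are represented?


Looking up precedence for each operator:
  + -> precedence 5
  != -> precedence 3
  && -> precedence 2
  > -> precedence 4
Sorted highest to lowest: +, >, !=, &&
Distinct precedence values: [5, 4, 3, 2]
Number of distinct levels: 4

4


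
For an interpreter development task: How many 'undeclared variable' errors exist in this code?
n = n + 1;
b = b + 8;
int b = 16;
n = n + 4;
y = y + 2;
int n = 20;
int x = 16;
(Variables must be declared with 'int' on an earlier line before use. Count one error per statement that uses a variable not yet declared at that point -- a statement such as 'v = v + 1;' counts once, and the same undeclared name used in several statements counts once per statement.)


Scanning code line by line:
  Line 1: use 'n' -> ERROR (undeclared)
  Line 2: use 'b' -> ERROR (undeclared)
  Line 3: declare 'b' -> declared = ['b']
  Line 4: use 'n' -> ERROR (undeclared)
  Line 5: use 'y' -> ERROR (undeclared)
  Line 6: declare 'n' -> declared = ['b', 'n']
  Line 7: declare 'x' -> declared = ['b', 'n', 'x']
Total undeclared variable errors: 4

4


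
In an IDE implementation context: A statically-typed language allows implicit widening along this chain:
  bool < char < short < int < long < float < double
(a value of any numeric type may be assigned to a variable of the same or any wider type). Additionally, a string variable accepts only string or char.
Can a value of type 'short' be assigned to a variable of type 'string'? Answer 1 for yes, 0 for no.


Target variable type: string
Source value type: short
Rule: string accepts only {string, char}
  source 'short' in {string, char}? No
Result: 0

0


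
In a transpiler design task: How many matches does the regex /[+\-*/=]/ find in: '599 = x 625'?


Pattern: /[+\-*/=]/ (operators)
Input: '599 = x 625'
Scanning for matches:
  Match 1: '='
Total matches: 1

1


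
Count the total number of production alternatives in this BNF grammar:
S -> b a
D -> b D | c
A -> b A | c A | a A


Counting alternatives per rule:
  S: 1 alternative(s)
  D: 2 alternative(s)
  A: 3 alternative(s)
Sum: 1 + 2 + 3 = 6

6


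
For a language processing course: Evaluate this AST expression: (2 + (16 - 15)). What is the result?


Expression: (2 + (16 - 15))
Evaluating step by step:
  16 - 15 = 1
  2 + 1 = 3
Result: 3

3


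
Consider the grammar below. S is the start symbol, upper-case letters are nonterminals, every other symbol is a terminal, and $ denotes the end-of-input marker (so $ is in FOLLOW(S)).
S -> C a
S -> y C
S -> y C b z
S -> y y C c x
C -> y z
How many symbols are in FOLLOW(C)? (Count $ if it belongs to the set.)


S is the start symbol and does not occur in any rule body, so FOLLOW(S) = {$}.
Examining every occurrence of C in a rule body:
  S -> C a : C is followed by terminal 'a' -> add 'a'
  S -> y C : C is at the right end -> add FOLLOW(S) = {$}
  S -> y C b z : C is followed by terminal 'b' -> add 'b'
  S -> y y C c x : C is followed by terminal 'c' -> add 'c'
  C -> y z : C does not occur in the body -> contributes nothing
FOLLOW(C) = {a, b, c, $}
Count: 4

4


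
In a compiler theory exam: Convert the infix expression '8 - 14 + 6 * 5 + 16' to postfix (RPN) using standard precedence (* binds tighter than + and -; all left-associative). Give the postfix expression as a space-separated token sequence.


Applying the shunting-yard algorithm:
  Operand 8 -> output
  Push '-' onto operator stack -> op-stack: [-]
  Operand 14 -> output
  See '+' (prec 1); top '-' (prec 1) >= it -> pop '-' to output
  Push '+' onto operator stack -> op-stack: [+]
  Operand 6 -> output
  Push '*' onto operator stack -> op-stack: [+, *]
  Operand 5 -> output
  See '+' (prec 1); top '*' (prec 2) >= it -> pop '*' to output
  See '+' (prec 1); top '+' (prec 1) >= it -> pop '+' to output
  Push '+' onto operator stack -> op-stack: [+]
  Operand 16 -> output
  End of input: pop '+' to output
Postfix result: 8 14 - 6 5 * + 16 +

8 14 - 6 5 * + 16 +


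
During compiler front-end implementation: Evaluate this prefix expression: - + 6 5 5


Parsing prefix expression: - + 6 5 5
Step 1: Innermost operation '+ 6 5'
  6 + 5 = 11
Step 2: Outer operation '- [11] 5'
  11 - 5 = 6

6


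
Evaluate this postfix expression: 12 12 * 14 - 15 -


Processing tokens left to right:
Push 12, Push 12
Pop 12 and 12, compute 12 * 12 = 144, push 144
Push 14
Pop 144 and 14, compute 144 - 14 = 130, push 130
Push 15
Pop 130 and 15, compute 130 - 15 = 115, push 115
Stack result: 115

115


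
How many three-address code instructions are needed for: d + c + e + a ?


Expression: d + c + e + a
Generating three-address code (respecting * over +/- precedence):
  Instruction 1: t1 = d + c
  Instruction 2: t2 = t1 + e
  Instruction 3: t3 = t2 + a
Total instructions: 3

3


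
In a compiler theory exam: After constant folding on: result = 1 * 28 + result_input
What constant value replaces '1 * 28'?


Identifying constant sub-expression:
  Original: result = 1 * 28 + result_input
  1 and 28 are both compile-time constants
  Evaluating: 1 * 28 = 28
  After folding: result = 28 + result_input

28


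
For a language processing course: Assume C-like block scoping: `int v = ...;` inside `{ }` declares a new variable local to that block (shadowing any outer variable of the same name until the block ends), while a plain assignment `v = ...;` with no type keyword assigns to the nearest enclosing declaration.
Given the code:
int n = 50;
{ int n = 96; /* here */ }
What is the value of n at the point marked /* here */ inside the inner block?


Analyzing scoping rules:
Outer scope: declares n = 50
Inner block: 'int n = 96;' declares a NEW n that shadows the outer one
Inside the block the inner declaration is in scope -> 96
Result: 96

96


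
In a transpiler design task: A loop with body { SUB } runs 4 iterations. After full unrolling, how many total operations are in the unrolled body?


Loop body operations: SUB (1 op per iteration)
Unrolling 4 iterations:
  Iteration 1: SUB (1 ops)
  Iteration 2: SUB (1 ops)
  Iteration 3: SUB (1 ops)
  Iteration 4: SUB (1 ops)
Total: 4 iterations * 1 ops/iter = 4 operations

4


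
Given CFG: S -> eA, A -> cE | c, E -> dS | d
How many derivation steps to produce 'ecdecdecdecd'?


Grammar: S -> eA, A -> cE | c, E -> dS | d
Deriving 'ecdecdecdecd':
Step 1: S -> eA => eA
Step 2: A -> cE => ecE
Step 3: E -> dS => ecdS
Step 4: S -> eA => ecdeA
Step 5: A -> cE => ecdecE
Step 6: E -> dS => ecdecdS
Step 7: S -> eA => ecdecdeA
Step 8: A -> cE => ecdecdecE
Step 9: E -> dS => ecdecdecdS
Step 10: S -> eA => ecdecdecdeA
Step 11: A -> cE => ecdecdecdecE
Step 12: E -> d => ecdecdecdecd
Total derivation steps: 12

12


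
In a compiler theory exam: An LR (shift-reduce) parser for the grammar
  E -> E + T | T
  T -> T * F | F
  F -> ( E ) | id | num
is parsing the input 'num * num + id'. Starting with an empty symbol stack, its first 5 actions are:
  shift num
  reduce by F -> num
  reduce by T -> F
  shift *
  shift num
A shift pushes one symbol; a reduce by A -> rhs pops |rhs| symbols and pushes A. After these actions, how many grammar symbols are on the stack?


Tracking the symbol stack through each action:
  Action 1: shift 'num' : push -> stack = [num] (size 1)
  Action 2: reduce by F -> num : pop 1, push F -> stack = [F] (size 1)
  Action 3: reduce by T -> F : pop 1, push T -> stack = [T] (size 1)
  Action 4: shift '*' : push -> stack = [T, *] (size 2)
  Action 5: shift 'num' : push -> stack = [T, *, num] (size 3)
Final stack size: 3

3


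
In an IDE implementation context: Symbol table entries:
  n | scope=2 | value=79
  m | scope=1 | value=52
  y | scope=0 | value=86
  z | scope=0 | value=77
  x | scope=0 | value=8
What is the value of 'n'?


Searching symbol table for 'n':
  n | scope=2 | value=79 <- MATCH
  m | scope=1 | value=52
  y | scope=0 | value=86
  z | scope=0 | value=77
  x | scope=0 | value=8
Found 'n' at scope 2 with value 79

79


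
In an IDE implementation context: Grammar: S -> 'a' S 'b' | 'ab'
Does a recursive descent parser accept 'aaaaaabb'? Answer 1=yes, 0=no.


Grammar accepts strings of the form a^n b^n (n >= 1)
Word: 'aaaaaabb'
Counting: 6 a's and 2 b's
Check: 6 == 2? No
Mismatch: a-count != b-count
Rejected

0


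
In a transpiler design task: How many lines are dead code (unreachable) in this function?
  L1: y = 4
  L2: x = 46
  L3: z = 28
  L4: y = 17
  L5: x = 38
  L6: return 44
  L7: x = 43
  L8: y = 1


Analyzing control flow:
  L1: reachable (before return)
  L2: reachable (before return)
  L3: reachable (before return)
  L4: reachable (before return)
  L5: reachable (before return)
  L6: reachable (return statement)
  L7: DEAD (after return at L6)
  L8: DEAD (after return at L6)
Return at L6, total lines = 8
Dead lines: L7 through L8
Count: 2

2


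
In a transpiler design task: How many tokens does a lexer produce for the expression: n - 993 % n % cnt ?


Scanning 'n - 993 % n % cnt'
Token 1: 'n' -> identifier
Token 2: '-' -> operator
Token 3: '993' -> integer_literal
Token 4: '%' -> operator
Token 5: 'n' -> identifier
Token 6: '%' -> operator
Token 7: 'cnt' -> identifier
Total tokens: 7

7


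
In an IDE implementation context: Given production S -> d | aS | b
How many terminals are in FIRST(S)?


Production: S -> d | aS | b
Examining each alternative for leading terminals:
  S -> d : first terminal = 'd'
  S -> aS : first terminal = 'a'
  S -> b : first terminal = 'b'
FIRST(S) = {a, b, d}
Count: 3

3


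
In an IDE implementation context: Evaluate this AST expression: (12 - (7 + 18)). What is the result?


Expression: (12 - (7 + 18))
Evaluating step by step:
  7 + 18 = 25
  12 - 25 = -13
Result: -13

-13


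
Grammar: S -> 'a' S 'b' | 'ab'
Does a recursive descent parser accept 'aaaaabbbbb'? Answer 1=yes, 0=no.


Grammar accepts strings of the form a^n b^n (n >= 1)
Word: 'aaaaabbbbb'
Counting: 5 a's and 5 b's
Check: 5 == 5? Yes
Derivation (S -> aSb applied 4 time(s), then S -> ab): S => aSb => aaSbb => aaaSbbb => aaaaSbbbb => aaaaabbbbb
Accepted

1


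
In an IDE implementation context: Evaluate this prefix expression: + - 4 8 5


Parsing prefix expression: + - 4 8 5
Step 1: Innermost operation '- 4 8'
  4 - 8 = -4
Step 2: Outer operation '+ [-4] 5'
  -4 + 5 = 1

1


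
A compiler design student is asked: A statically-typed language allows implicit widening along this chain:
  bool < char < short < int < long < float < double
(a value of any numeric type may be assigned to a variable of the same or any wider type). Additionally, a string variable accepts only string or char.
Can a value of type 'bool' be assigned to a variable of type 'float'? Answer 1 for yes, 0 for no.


Target variable type: float
Source value type: bool
Numeric ranks: bool=0, float=5
Widening allowed iff rank(source) <= rank(target): 0 <= 5? Yes
Result: 1

1


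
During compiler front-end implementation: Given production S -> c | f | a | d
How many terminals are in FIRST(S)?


Production: S -> c | f | a | d
Examining each alternative for leading terminals:
  S -> c : first terminal = 'c'
  S -> f : first terminal = 'f'
  S -> a : first terminal = 'a'
  S -> d : first terminal = 'd'
FIRST(S) = {a, c, d, f}
Count: 4

4


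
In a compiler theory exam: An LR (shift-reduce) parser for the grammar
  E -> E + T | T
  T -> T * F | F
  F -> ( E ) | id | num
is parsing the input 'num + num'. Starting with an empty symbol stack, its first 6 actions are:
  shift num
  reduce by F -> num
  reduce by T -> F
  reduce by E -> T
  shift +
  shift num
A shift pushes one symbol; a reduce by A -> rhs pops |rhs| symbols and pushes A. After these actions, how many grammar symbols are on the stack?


Tracking the symbol stack through each action:
  Action 1: shift 'num' : push -> stack = [num] (size 1)
  Action 2: reduce by F -> num : pop 1, push F -> stack = [F] (size 1)
  Action 3: reduce by T -> F : pop 1, push T -> stack = [T] (size 1)
  Action 4: reduce by E -> T : pop 1, push E -> stack = [E] (size 1)
  Action 5: shift '+' : push -> stack = [E, +] (size 2)
  Action 6: shift 'num' : push -> stack = [E, +, num] (size 3)
Final stack size: 3

3


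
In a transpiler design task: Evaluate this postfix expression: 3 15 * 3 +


Processing tokens left to right:
Push 3, Push 15
Pop 3 and 15, compute 3 * 15 = 45, push 45
Push 3
Pop 45 and 3, compute 45 + 3 = 48, push 48
Stack result: 48

48


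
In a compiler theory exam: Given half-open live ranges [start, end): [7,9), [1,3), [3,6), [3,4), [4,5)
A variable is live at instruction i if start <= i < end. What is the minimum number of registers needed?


Live ranges:
  Var0: [7, 9)
  Var1: [1, 3)
  Var2: [3, 6)
  Var3: [3, 4)
  Var4: [4, 5)
Sweep-line events (position, delta, active):
  pos=1 start -> active=1
  pos=3 end -> active=0
  pos=3 start -> active=1
  pos=3 start -> active=2
  pos=4 end -> active=1
  pos=4 start -> active=2
  pos=5 end -> active=1
  pos=6 end -> active=0
  pos=7 start -> active=1
  pos=9 end -> active=0
Maximum simultaneous active: 2
Minimum registers needed: 2

2


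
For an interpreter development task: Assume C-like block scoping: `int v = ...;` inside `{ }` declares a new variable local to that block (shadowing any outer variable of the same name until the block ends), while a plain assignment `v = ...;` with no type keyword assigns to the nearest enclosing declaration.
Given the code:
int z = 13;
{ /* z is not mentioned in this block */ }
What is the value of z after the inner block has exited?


Analyzing scoping rules:
Outer scope: declares z = 13
Inner block: z is neither redeclared nor assigned -> unchanged
After the block -> 13
Result: 13

13


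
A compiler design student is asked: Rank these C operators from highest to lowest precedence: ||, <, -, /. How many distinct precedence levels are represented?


Looking up precedence for each operator:
  || -> precedence 1
  < -> precedence 4
  - -> precedence 5
  / -> precedence 6
Sorted highest to lowest: /, -, <, ||
Distinct precedence values: [6, 5, 4, 1]
Number of distinct levels: 4

4


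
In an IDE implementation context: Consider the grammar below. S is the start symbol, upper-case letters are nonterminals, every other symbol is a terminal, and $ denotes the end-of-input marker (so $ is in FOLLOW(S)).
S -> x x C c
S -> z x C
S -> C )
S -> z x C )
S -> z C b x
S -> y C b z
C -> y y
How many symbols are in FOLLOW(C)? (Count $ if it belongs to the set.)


S is the start symbol and does not occur in any rule body, so FOLLOW(S) = {$}.
Examining every occurrence of C in a rule body:
  S -> x x C c : C is followed by terminal 'c' -> add 'c'
  S -> z x C : C is at the right end -> add FOLLOW(S) = {$}
  S -> C ) : C is followed by terminal ')' -> add ')'
  S -> z x C ) : C is followed by terminal ')' -> add ')' (already in the set)
  S -> z C b x : C is followed by terminal 'b' -> add 'b'
  S -> y C b z : C is followed by terminal 'b' -> add 'b' (already in the set)
  C -> y y : C does not occur in the body -> contributes nothing
FOLLOW(C) = {), b, c, $}
Count: 4

4


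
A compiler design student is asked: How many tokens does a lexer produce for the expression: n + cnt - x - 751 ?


Scanning 'n + cnt - x - 751'
Token 1: 'n' -> identifier
Token 2: '+' -> operator
Token 3: 'cnt' -> identifier
Token 4: '-' -> operator
Token 5: 'x' -> identifier
Token 6: '-' -> operator
Token 7: '751' -> integer_literal
Total tokens: 7

7


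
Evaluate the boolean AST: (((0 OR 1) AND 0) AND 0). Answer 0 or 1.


Step 1: Evaluate inner node
  0 OR 1 = 1
Step 2: Evaluate next node
  1 AND 0 = 0
Step 3: Evaluate root node
  0 AND 0 = 0

0


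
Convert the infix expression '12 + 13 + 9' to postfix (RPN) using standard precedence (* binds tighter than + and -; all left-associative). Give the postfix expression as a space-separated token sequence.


Applying the shunting-yard algorithm:
  Operand 12 -> output
  Push '+' onto operator stack -> op-stack: [+]
  Operand 13 -> output
  See '+' (prec 1); top '+' (prec 1) >= it -> pop '+' to output
  Push '+' onto operator stack -> op-stack: [+]
  Operand 9 -> output
  End of input: pop '+' to output
Postfix result: 12 13 + 9 +

12 13 + 9 +


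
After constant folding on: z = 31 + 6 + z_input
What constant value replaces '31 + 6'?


Identifying constant sub-expression:
  Original: z = 31 + 6 + z_input
  31 and 6 are both compile-time constants
  Evaluating: 31 + 6 = 37
  After folding: z = 37 + z_input

37


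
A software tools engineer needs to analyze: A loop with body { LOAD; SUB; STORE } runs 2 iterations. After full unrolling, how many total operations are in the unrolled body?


Loop body operations: LOAD, SUB, STORE (3 ops per iteration)
Unrolling 2 iterations:
  Iteration 1: LOAD, SUB, STORE (3 ops)
  Iteration 2: LOAD, SUB, STORE (3 ops)
Total: 2 iterations * 3 ops/iter = 6 operations

6


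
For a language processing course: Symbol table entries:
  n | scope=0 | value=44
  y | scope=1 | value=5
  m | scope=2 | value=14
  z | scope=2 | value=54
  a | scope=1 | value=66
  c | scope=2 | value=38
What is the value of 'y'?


Searching symbol table for 'y':
  n | scope=0 | value=44
  y | scope=1 | value=5 <- MATCH
  m | scope=2 | value=14
  z | scope=2 | value=54
  a | scope=1 | value=66
  c | scope=2 | value=38
Found 'y' at scope 1 with value 5

5


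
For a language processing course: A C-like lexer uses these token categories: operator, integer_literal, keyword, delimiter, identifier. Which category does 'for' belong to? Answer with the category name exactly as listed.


Token: 'for'
Checking categories:
  identifier: no
  integer_literal: no
  operator: no
  keyword: YES
  delimiter: no
Category: keyword

keyword


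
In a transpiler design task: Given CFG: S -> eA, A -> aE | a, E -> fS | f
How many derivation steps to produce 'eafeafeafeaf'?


Grammar: S -> eA, A -> aE | a, E -> fS | f
Deriving 'eafeafeafeaf':
Step 1: S -> eA => eA
Step 2: A -> aE => eaE
Step 3: E -> fS => eafS
Step 4: S -> eA => eafeA
Step 5: A -> aE => eafeaE
Step 6: E -> fS => eafeafS
Step 7: S -> eA => eafeafeA
Step 8: A -> aE => eafeafeaE
Step 9: E -> fS => eafeafeafS
Step 10: S -> eA => eafeafeafeA
Step 11: A -> aE => eafeafeafeaE
Step 12: E -> f => eafeafeafeaf
Total derivation steps: 12

12


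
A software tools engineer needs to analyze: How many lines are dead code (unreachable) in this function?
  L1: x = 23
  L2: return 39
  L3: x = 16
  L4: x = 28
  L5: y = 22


Analyzing control flow:
  L1: reachable (before return)
  L2: reachable (return statement)
  L3: DEAD (after return at L2)
  L4: DEAD (after return at L2)
  L5: DEAD (after return at L2)
Return at L2, total lines = 5
Dead lines: L3 through L5
Count: 3

3


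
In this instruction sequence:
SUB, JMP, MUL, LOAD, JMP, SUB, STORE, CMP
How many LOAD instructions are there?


Scanning instruction sequence for LOAD:
  Position 1: SUB
  Position 2: JMP
  Position 3: MUL
  Position 4: LOAD <- MATCH
  Position 5: JMP
  Position 6: SUB
  Position 7: STORE
  Position 8: CMP
Matches at positions: [4]
Total LOAD count: 1

1


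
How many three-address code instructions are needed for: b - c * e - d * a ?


Expression: b - c * e - d * a
Generating three-address code (respecting * over +/- precedence):
  Instruction 1: t1 = c * e
  Instruction 2: t2 = d * a
  Instruction 3: t3 = b - t1
  Instruction 4: t4 = t3 - t2
Total instructions: 4

4


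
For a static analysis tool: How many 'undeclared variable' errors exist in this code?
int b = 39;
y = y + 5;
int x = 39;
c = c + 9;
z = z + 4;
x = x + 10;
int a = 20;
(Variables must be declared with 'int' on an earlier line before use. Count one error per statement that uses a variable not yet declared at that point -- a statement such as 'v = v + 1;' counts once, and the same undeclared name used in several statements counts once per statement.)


Scanning code line by line:
  Line 1: declare 'b' -> declared = ['b']
  Line 2: use 'y' -> ERROR (undeclared)
  Line 3: declare 'x' -> declared = ['b', 'x']
  Line 4: use 'c' -> ERROR (undeclared)
  Line 5: use 'z' -> ERROR (undeclared)
  Line 6: use 'x' -> OK (declared)
  Line 7: declare 'a' -> declared = ['a', 'b', 'x']
Total undeclared variable errors: 3

3


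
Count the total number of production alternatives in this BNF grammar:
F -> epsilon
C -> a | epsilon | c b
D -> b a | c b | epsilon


Counting alternatives per rule:
  F: 1 alternative(s)
  C: 3 alternative(s)
  D: 3 alternative(s)
Sum: 1 + 3 + 3 = 7

7


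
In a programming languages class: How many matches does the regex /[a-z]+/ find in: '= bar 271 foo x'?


Pattern: /[a-z]+/ (identifiers)
Input: '= bar 271 foo x'
Scanning for matches:
  Match 1: 'bar'
  Match 2: 'foo'
  Match 3: 'x'
Total matches: 3

3


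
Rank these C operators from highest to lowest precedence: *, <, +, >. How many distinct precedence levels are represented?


Looking up precedence for each operator:
  * -> precedence 6
  < -> precedence 4
  + -> precedence 5
  > -> precedence 4
Sorted highest to lowest: *, +, <, >
Distinct precedence values: [6, 5, 4]
Number of distinct levels: 3

3


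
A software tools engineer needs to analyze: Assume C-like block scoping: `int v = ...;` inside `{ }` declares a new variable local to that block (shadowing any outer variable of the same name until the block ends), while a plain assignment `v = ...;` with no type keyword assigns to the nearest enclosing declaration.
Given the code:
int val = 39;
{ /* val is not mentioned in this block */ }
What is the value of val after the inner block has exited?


Analyzing scoping rules:
Outer scope: declares val = 39
Inner block: val is neither redeclared nor assigned -> unchanged
After the block -> 39
Result: 39

39


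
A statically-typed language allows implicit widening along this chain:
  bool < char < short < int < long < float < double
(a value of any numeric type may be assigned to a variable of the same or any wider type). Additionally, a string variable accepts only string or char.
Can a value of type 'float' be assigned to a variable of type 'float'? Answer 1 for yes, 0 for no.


Target variable type: float
Source value type: float
Numeric ranks: float=5, float=5
Widening allowed iff rank(source) <= rank(target): 5 <= 5? Yes
Result: 1

1


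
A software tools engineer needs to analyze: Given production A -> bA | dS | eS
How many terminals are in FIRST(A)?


Production: A -> bA | dS | eS
Examining each alternative for leading terminals:
  A -> bA : first terminal = 'b'
  A -> dS : first terminal = 'd'
  A -> eS : first terminal = 'e'
FIRST(A) = {b, d, e}
Count: 3

3


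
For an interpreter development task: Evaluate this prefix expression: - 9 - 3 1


Parsing prefix expression: - 9 - 3 1
Step 1: Innermost operation '- 3 1'
  3 - 1 = 2
Step 2: Outer operation '- 9 [2]'
  9 - 2 = 7

7


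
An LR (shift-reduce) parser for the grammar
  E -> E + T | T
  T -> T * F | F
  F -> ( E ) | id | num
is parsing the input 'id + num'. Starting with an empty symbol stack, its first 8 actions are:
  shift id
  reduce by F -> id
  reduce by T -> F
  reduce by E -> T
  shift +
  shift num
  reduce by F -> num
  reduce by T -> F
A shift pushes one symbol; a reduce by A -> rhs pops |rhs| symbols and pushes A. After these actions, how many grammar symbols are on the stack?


Tracking the symbol stack through each action:
  Action 1: shift 'id' : push -> stack = [id] (size 1)
  Action 2: reduce by F -> id : pop 1, push F -> stack = [F] (size 1)
  Action 3: reduce by T -> F : pop 1, push T -> stack = [T] (size 1)
  Action 4: reduce by E -> T : pop 1, push E -> stack = [E] (size 1)
  Action 5: shift '+' : push -> stack = [E, +] (size 2)
  Action 6: shift 'num' : push -> stack = [E, +, num] (size 3)
  Action 7: reduce by F -> num : pop 1, push F -> stack = [E, +, F] (size 3)
  Action 8: reduce by T -> F : pop 1, push T -> stack = [E, +, T] (size 3)
Final stack size: 3

3


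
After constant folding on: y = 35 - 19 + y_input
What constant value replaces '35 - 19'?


Identifying constant sub-expression:
  Original: y = 35 - 19 + y_input
  35 and 19 are both compile-time constants
  Evaluating: 35 - 19 = 16
  After folding: y = 16 + y_input

16


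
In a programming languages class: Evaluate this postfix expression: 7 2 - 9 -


Processing tokens left to right:
Push 7, Push 2
Pop 7 and 2, compute 7 - 2 = 5, push 5
Push 9
Pop 5 and 9, compute 5 - 9 = -4, push -4
Stack result: -4

-4


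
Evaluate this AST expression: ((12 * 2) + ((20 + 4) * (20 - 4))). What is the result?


Expression: ((12 * 2) + ((20 + 4) * (20 - 4)))
Evaluating step by step:
  12 * 2 = 24
  20 + 4 = 24
  20 - 4 = 16
  24 * 16 = 384
  24 + 384 = 408
Result: 408

408


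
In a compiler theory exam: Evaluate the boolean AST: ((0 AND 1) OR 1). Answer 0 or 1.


Step 1: Evaluate inner node
  0 AND 1 = 0
Step 2: Evaluate root node
  0 OR 1 = 1

1


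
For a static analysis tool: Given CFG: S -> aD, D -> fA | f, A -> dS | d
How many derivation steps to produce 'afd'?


Grammar: S -> aD, D -> fA | f, A -> dS | d
Deriving 'afd':
Step 1: S -> aD => aD
Step 2: D -> fA => afA
Step 3: A -> d => afd
Total derivation steps: 3

3


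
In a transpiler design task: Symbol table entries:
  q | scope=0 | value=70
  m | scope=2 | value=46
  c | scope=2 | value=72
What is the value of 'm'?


Searching symbol table for 'm':
  q | scope=0 | value=70
  m | scope=2 | value=46 <- MATCH
  c | scope=2 | value=72
Found 'm' at scope 2 with value 46

46


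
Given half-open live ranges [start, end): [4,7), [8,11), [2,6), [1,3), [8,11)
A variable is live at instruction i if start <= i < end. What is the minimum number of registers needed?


Live ranges:
  Var0: [4, 7)
  Var1: [8, 11)
  Var2: [2, 6)
  Var3: [1, 3)
  Var4: [8, 11)
Sweep-line events (position, delta, active):
  pos=1 start -> active=1
  pos=2 start -> active=2
  pos=3 end -> active=1
  pos=4 start -> active=2
  pos=6 end -> active=1
  pos=7 end -> active=0
  pos=8 start -> active=1
  pos=8 start -> active=2
  pos=11 end -> active=1
  pos=11 end -> active=0
Maximum simultaneous active: 2
Minimum registers needed: 2

2


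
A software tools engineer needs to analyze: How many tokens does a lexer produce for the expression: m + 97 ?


Scanning 'm + 97'
Token 1: 'm' -> identifier
Token 2: '+' -> operator
Token 3: '97' -> integer_literal
Total tokens: 3

3


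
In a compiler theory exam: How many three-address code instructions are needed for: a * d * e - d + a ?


Expression: a * d * e - d + a
Generating three-address code (respecting * over +/- precedence):
  Instruction 1: t1 = a * d
  Instruction 2: t2 = t1 * e
  Instruction 3: t3 = t2 - d
  Instruction 4: t4 = t3 + a
Total instructions: 4

4


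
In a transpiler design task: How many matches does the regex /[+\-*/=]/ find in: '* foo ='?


Pattern: /[+\-*/=]/ (operators)
Input: '* foo ='
Scanning for matches:
  Match 1: '*'
  Match 2: '='
Total matches: 2

2


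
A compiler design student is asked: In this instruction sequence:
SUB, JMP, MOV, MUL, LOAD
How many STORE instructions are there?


Scanning instruction sequence for STORE:
  Position 1: SUB
  Position 2: JMP
  Position 3: MOV
  Position 4: MUL
  Position 5: LOAD
Matches at positions: []
Total STORE count: 0

0


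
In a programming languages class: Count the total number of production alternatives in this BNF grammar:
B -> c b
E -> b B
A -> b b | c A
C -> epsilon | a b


Counting alternatives per rule:
  B: 1 alternative(s)
  E: 1 alternative(s)
  A: 2 alternative(s)
  C: 2 alternative(s)
Sum: 1 + 1 + 2 + 2 = 6

6
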